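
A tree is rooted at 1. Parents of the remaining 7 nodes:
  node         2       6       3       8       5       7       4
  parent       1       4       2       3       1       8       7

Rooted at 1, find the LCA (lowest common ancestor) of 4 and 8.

Ancestors of 4 (toward the root): 4, 7, 8, 3, 2, 1.
Ancestors of 8: 8, 3, 2, 1.
The deepest node appearing in both lists is 8.

8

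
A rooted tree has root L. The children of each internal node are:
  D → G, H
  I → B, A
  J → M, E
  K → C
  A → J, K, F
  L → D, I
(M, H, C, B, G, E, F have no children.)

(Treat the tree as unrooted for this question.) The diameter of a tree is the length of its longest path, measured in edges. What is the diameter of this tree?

6

Starting from E, a farthest node is H at distance 6.
One longest path: E - J - A - I - L - D - H.
So the diameter is 6.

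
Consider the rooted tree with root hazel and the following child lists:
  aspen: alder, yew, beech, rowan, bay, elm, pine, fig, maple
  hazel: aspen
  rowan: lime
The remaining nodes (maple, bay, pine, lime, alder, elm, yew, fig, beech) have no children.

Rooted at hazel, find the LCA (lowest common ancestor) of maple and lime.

aspen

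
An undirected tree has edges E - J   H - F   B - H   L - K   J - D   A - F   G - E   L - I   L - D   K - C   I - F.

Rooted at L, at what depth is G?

4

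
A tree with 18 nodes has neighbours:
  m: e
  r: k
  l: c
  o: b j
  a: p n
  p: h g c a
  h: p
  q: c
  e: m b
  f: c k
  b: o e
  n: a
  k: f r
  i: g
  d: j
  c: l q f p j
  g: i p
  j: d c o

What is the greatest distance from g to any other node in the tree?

The node farthest from g is m, via g–p–c–j–o–b–e–m — 7 edges.

7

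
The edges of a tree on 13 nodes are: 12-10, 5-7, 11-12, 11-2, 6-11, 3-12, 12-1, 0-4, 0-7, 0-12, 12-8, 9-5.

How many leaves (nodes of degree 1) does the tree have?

Degree-1 nodes: 1, 2, 3, 4, 6, 8, 9, 10 — 8 of them.

8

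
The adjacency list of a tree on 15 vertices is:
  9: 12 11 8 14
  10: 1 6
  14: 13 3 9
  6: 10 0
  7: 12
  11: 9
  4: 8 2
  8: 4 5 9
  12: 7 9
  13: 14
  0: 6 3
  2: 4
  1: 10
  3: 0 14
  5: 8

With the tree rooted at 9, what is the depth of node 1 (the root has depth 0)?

6

Climbing from 1 to the root: 1 → 10 → 6 → 0 → 3 → 14 → 9. That's 6 steps.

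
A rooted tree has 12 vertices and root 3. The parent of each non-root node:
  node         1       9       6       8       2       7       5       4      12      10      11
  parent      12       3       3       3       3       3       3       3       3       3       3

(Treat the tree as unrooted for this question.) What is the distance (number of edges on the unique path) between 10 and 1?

3

The path is 10 – 3 – 12 – 1, which has 3 edges.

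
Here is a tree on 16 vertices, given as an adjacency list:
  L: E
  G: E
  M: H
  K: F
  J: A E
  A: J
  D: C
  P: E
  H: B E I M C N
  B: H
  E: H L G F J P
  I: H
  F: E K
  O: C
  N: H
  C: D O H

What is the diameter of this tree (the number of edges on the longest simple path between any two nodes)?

A longest path is O–C–H–E–F–K, with 5 edges.

5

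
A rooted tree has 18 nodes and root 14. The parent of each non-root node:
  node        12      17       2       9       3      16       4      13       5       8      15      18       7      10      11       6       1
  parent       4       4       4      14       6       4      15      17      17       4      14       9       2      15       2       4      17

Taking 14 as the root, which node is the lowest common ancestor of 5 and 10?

5's ancestor chain is 5, 17, 4, 15, 14 and 10's is 10, 15, 14; they first meet at 15.

15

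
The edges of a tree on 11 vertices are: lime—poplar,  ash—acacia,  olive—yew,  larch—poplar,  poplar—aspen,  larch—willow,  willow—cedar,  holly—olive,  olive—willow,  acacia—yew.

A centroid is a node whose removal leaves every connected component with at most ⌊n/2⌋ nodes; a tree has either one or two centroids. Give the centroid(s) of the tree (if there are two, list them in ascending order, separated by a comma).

Removing willow splits the tree into components of sizes 5, 4, 1; the largest is 5 ≤ ⌊11/2⌋ = 5.
Every other node leaves some component of size > 5, so the centroid is unique.

willow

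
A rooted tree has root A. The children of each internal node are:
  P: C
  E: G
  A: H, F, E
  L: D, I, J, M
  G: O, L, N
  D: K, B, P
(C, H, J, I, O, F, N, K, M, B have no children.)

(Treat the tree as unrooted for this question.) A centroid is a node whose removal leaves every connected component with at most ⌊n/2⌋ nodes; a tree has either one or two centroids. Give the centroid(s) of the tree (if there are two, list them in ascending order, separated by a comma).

L

Removing L splits the tree into components of sizes 7, 5, 1, 1, 1; the largest is 7 ≤ ⌊16/2⌋ = 8.
Every other node leaves some component of size > 8, so the centroid is unique.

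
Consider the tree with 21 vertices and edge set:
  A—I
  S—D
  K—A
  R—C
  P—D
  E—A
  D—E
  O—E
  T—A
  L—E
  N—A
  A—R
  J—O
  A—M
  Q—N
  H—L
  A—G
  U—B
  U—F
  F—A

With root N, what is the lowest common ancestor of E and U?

A

Path E→root: E A N; path U→root: U F A N.
First common node: A.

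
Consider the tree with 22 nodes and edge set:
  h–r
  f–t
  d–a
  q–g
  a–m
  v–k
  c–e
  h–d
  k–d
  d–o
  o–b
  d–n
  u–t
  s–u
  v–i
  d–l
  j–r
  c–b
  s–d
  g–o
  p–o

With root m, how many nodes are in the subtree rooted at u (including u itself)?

3

u's subtree: {u, t, f}, size 3.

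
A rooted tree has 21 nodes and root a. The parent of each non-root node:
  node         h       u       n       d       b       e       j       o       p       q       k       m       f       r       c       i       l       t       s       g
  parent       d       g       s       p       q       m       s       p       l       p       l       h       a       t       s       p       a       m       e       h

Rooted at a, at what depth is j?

8

Climbing from j to the root: j–s–e–m–h–d–p–l–a. That's 8 steps.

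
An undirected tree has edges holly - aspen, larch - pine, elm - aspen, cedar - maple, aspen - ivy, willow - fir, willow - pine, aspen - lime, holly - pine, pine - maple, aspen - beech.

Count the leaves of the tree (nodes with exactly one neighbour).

Exactly 7 nodes have a single neighbour: beech, cedar, elm, fir, ivy, larch, lime.

7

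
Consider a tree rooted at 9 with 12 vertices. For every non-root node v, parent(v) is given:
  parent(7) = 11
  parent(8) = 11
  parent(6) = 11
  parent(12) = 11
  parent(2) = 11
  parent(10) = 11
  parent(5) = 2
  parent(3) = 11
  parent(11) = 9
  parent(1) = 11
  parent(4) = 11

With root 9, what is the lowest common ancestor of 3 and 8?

11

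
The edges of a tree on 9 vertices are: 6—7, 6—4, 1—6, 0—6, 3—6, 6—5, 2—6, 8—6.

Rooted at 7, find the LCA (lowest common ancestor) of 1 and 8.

6

Path 1→root: 1 6 7; path 8→root: 8 6 7.
First common node: 6.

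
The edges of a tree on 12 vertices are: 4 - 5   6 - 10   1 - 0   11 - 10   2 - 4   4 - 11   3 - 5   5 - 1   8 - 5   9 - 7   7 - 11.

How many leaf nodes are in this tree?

Exactly 6 nodes have a single neighbour: 0, 2, 3, 6, 8, 9.

6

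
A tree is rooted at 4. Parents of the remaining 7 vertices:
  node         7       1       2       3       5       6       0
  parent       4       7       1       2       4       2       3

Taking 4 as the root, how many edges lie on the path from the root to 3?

4

Climbing from 3 to the root: 3–2–1–7–4. That's 4 steps.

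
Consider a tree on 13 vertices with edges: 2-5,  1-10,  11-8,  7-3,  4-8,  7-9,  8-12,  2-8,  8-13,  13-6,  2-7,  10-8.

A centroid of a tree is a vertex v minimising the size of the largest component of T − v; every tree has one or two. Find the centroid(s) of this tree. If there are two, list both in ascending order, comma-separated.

If 8 is removed the pieces have sizes 5, 2, 2, 1, 1, 1, all ≤ ⌊13/2⌋ = 6.
No neighbour of 8 does as well, so 8 is the unique centroid.

8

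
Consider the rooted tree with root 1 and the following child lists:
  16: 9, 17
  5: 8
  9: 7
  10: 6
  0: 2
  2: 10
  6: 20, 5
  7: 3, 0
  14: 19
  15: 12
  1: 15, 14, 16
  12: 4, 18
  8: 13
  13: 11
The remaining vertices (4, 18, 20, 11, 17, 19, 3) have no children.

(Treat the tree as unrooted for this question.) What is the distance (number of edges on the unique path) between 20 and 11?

The path is 20–6–5–8–13–11, which has 5 edges.

5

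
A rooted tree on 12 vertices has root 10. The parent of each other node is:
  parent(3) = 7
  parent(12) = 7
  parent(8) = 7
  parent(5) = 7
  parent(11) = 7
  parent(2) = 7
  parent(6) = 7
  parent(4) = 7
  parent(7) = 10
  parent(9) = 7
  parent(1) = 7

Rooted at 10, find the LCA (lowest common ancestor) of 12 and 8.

7

Path 12→root: 12 7 10; path 8→root: 8 7 10.
First common node: 7.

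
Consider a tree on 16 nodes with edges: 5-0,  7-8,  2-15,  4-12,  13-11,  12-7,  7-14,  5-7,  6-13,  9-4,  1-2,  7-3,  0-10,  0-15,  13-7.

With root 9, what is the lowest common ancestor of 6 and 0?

7

6's ancestor chain is 6, 13, 7, 12, 4, 9 and 0's is 0, 5, 7, 12, 4, 9; they first meet at 7.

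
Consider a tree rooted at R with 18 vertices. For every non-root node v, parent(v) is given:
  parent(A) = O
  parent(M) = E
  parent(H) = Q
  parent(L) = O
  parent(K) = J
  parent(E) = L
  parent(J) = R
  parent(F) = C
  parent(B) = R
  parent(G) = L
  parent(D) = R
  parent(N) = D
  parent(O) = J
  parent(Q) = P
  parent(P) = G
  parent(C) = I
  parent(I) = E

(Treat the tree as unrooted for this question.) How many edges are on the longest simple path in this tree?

9

A longest path is N - D - R - J - O - L - E - I - C - F, with 9 edges.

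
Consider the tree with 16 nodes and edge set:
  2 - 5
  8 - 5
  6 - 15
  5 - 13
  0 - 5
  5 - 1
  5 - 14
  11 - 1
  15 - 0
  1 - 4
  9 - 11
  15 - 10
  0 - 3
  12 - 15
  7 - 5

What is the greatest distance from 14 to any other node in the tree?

Distances from 14 peak at 4, attained at 9 (12, 10, 6 also at distance 4).
14-5-1-11-9

4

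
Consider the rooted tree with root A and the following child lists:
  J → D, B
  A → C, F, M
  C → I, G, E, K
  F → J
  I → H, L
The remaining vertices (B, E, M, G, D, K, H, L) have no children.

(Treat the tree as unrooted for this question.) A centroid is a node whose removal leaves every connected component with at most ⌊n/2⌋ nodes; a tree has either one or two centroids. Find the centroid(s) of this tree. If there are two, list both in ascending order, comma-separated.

If C is removed the pieces have sizes 6, 3, 1, 1, 1, all ≤ ⌊13/2⌋ = 6.
No neighbour of C does as well, so C is the unique centroid.

C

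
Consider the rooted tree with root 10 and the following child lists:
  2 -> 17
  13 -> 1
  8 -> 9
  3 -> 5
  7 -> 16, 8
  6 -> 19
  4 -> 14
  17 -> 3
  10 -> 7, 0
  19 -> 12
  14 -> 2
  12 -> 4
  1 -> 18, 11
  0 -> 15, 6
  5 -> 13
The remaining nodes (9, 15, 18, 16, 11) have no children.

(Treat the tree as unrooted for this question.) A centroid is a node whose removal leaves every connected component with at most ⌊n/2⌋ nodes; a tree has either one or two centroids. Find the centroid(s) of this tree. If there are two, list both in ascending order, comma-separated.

Removing 4 splits the tree into components of sizes 10, 9; the largest is 10 ≤ ⌊20/2⌋ = 10.
Its neighbour 12 also leaves a largest component of size 10, so both are centroids.

4, 12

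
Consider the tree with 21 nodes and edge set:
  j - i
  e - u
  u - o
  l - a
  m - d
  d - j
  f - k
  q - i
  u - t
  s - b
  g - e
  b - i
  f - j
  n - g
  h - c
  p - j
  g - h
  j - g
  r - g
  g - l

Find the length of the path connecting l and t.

4

l - g - e - u - t: 4 edges.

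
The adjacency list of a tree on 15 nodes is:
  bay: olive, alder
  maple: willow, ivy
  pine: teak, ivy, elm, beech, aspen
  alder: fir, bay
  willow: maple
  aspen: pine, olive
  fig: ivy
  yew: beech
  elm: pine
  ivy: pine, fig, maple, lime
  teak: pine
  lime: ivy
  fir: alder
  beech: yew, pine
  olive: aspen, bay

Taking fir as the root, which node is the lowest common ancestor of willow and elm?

pine

willow's ancestor chain is willow, maple, ivy, pine, aspen, olive, bay, alder, fir and elm's is elm, pine, aspen, olive, bay, alder, fir; they first meet at pine.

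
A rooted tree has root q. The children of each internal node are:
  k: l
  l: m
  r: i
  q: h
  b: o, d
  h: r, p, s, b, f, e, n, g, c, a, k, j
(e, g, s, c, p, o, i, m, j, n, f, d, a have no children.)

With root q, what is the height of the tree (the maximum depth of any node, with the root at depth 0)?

4

m sits deepest: q–h–k–l–m — 4 edges from the root.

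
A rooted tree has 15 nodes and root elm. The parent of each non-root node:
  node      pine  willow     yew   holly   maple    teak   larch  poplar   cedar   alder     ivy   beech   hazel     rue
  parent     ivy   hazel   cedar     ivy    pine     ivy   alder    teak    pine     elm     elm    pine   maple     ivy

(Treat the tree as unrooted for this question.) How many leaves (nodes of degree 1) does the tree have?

Degree-1 nodes: beech, holly, larch, poplar, rue, willow, yew — 7 of them.

7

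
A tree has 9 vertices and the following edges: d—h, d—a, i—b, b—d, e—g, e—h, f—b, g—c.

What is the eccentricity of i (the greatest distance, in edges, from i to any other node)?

The node farthest from i is c, via i–b–d–h–e–g–c — 6 edges.

6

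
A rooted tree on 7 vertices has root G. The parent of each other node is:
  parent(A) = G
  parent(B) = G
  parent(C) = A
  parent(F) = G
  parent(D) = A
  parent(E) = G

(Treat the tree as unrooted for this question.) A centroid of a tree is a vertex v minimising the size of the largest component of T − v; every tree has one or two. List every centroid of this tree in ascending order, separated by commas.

If G is removed the pieces have sizes 3, 1, 1, 1, all ≤ ⌊7/2⌋ = 3.
Every other node leaves some component of size > 3, so the centroid is unique.

G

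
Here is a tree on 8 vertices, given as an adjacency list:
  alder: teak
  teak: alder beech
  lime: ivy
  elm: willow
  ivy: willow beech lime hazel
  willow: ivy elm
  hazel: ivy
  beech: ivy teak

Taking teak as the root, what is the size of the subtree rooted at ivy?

5

The subtree rooted at ivy contains: ivy, willow, lime, hazel, elm — 5 nodes.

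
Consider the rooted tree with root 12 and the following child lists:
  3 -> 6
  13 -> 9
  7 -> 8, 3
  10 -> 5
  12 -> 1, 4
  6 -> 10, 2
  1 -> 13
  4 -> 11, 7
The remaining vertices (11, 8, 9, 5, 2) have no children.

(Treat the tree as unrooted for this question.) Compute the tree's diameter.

A longest path is 9 – 13 – 1 – 12 – 4 – 7 – 3 – 6 – 10 – 5, with 9 edges.

9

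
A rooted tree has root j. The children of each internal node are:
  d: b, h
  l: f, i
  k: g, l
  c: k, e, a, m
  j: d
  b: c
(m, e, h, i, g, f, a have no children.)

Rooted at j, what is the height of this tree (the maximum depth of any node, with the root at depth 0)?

6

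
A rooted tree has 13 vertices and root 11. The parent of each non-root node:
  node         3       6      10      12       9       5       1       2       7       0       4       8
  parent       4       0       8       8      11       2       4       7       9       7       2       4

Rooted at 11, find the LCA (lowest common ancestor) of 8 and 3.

Ancestors of 8 (toward the root): 8, 4, 2, 7, 9, 11.
Ancestors of 3: 3, 4, 2, 7, 9, 11.
The deepest node appearing in both lists is 4.

4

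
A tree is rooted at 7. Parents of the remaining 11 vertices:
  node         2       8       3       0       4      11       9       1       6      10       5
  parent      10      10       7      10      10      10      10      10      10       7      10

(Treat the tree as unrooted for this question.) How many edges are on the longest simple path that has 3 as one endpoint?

3

A farthest node from 3 is 11 (6, 8, 9, 1, 2, 5, 0, 4 also at distance 3).
The path 3-7-10-11 has 3 edges.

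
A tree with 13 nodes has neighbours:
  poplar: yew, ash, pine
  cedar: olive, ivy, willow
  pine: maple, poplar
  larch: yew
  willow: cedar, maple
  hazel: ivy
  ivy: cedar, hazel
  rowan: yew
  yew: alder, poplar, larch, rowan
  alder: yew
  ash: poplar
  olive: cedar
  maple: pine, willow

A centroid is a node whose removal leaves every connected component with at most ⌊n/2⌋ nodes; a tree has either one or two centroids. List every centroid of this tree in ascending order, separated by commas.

pine

If pine is removed the pieces have sizes 6, 6, all ≤ ⌊13/2⌋ = 6.
Every other node leaves some component of size > 6, so the centroid is unique.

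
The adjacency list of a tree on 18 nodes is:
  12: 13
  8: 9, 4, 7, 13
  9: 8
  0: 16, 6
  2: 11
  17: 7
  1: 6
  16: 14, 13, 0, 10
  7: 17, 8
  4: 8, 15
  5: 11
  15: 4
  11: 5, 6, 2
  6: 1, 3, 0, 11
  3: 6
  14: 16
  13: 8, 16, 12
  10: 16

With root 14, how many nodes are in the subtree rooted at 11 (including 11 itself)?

The subtree rooted at 11 contains: 11, 5, 2 — 3 nodes.

3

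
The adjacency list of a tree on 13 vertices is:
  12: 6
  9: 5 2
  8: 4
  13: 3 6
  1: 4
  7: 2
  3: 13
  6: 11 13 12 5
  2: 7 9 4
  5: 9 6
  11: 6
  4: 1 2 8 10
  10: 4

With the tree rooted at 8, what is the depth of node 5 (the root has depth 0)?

4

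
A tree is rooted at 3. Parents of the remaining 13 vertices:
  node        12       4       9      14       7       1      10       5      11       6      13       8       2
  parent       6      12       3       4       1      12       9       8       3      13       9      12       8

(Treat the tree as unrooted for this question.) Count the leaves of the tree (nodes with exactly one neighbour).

6

The leaves are 2, 5, 7, 10, 11, 14.
That is 6 leaves.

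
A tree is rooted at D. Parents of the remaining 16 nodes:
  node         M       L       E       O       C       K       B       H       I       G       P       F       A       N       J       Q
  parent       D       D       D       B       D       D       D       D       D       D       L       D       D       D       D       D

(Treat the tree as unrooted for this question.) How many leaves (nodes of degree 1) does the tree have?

Degree-1 nodes: A, C, E, F, G, H, I, J, K, M, N, O, P, Q — 14 of them.

14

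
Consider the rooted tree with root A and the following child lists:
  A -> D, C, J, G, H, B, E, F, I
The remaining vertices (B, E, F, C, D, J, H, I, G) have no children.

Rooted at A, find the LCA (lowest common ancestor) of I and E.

A

Ancestors of I (toward the root): I, A.
Ancestors of E: E, A.
The deepest node appearing in both lists is A.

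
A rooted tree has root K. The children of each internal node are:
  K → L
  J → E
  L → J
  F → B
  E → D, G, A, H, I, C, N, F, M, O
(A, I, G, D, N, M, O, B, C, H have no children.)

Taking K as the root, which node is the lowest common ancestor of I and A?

E

Path I→root: I E J L K; path A→root: A E J L K.
First common node: E.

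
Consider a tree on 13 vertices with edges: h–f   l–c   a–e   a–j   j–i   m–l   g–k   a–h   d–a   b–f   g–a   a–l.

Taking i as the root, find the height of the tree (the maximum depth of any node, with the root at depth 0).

5

b sits deepest: i-j-a-h-f-b — 5 edges from the root.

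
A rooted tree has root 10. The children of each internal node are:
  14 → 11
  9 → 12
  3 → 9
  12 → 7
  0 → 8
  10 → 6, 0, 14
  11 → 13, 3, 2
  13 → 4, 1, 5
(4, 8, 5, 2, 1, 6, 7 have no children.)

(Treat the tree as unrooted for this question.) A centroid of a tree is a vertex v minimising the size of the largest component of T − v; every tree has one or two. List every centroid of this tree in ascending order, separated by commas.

If 11 is removed the pieces have sizes 5, 4, 4, 1, all ≤ ⌊15/2⌋ = 7.
Every other node leaves some component of size > 7, so the centroid is unique.

11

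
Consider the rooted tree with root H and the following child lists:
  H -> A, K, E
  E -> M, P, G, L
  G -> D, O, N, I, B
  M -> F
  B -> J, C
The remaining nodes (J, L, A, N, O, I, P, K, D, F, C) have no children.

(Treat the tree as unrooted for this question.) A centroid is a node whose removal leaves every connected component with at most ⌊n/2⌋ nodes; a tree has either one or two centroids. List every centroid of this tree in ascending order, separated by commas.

E, G

Removing G splits the tree into components of sizes 8, 3, 1, 1, 1, 1; the largest is 8 ≤ ⌊16/2⌋ = 8.
E is adjacent to G and is also a centroid (the largest component after removing it is likewise 8).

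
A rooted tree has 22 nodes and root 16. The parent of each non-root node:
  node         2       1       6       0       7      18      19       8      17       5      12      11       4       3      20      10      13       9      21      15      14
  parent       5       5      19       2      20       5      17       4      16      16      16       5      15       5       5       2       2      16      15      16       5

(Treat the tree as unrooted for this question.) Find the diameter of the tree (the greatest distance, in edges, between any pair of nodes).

BFS from 8 reaches 13 last, at distance 6; BFS from 13 confirms no node is farther.
Path: 8 - 4 - 15 - 16 - 5 - 2 - 13.

6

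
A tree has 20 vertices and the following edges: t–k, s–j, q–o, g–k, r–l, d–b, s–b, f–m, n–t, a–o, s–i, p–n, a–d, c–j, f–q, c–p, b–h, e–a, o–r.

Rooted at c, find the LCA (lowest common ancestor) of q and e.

Ancestors of q (toward the root): q, o, a, d, b, s, j, c.
Ancestors of e: e, a, d, b, s, j, c.
The deepest node appearing in both lists is a.

a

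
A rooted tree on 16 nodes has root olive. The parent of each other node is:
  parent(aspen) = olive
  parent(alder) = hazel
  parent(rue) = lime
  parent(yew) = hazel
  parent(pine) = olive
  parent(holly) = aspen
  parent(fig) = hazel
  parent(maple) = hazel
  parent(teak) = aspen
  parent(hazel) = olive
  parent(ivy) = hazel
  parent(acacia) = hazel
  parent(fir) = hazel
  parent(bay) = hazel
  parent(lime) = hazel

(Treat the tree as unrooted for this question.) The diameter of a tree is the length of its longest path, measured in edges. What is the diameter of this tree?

5

A longest path is rue - lime - hazel - olive - aspen - teak, with 5 edges.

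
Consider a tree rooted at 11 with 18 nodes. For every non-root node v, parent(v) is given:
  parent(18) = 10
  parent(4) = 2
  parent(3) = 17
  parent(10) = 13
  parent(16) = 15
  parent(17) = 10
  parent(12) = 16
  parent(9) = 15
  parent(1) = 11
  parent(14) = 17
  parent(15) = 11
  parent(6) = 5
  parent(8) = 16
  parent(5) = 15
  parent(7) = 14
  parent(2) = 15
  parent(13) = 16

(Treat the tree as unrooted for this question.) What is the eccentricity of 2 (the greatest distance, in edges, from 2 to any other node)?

A farthest node from 2 is 7.
The path 2–15–16–13–10–17–14–7 has 7 edges.

7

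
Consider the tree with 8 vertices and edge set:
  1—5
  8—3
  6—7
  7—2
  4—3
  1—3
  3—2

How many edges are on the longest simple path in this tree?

A longest path is 6-7-2-3-1-5, with 5 edges.

5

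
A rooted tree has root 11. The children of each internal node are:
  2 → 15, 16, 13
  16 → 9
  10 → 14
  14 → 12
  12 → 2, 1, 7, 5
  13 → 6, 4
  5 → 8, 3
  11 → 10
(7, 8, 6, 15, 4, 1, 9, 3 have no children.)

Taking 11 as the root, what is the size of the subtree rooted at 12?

12's subtree: {12, 2, 5, 7, 1, 16, 13, 15, 8, 3, 9, 4, 6}, size 13.

13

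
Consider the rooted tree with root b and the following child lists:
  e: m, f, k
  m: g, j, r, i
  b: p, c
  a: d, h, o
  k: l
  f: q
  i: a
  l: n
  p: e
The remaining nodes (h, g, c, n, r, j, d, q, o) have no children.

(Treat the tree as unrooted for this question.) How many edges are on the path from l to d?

6

The path is l–k–e–m–i–a–d, which has 6 edges.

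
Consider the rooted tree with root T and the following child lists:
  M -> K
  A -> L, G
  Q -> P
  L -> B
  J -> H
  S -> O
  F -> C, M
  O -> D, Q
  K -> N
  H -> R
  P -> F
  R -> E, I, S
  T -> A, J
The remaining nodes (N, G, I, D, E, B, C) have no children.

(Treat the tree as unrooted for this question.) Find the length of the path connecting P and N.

P–F–M–K–N: 4 edges.

4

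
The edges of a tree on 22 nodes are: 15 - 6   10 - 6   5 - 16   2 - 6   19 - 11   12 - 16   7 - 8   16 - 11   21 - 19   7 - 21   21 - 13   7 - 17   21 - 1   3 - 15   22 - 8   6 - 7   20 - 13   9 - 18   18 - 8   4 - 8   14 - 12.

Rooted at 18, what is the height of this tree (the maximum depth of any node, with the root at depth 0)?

8

The longest root-to-leaf path is 18–8–7–21–19–11–16–12–14 (8 edges).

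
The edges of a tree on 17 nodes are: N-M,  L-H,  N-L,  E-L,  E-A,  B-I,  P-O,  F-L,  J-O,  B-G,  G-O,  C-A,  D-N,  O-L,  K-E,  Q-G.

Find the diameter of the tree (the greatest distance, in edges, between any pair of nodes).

7

Starting from C, a farthest node is I at distance 7.
One longest path: C-A-E-L-O-G-B-I.
So the diameter is 7.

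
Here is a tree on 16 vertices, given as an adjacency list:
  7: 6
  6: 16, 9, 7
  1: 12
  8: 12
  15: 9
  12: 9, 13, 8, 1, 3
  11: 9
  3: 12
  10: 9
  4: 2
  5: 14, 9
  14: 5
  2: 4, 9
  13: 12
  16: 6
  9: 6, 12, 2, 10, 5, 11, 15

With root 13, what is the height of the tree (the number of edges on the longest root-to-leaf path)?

4 sits deepest: 13-12-9-2-4 — 4 edges from the root.

4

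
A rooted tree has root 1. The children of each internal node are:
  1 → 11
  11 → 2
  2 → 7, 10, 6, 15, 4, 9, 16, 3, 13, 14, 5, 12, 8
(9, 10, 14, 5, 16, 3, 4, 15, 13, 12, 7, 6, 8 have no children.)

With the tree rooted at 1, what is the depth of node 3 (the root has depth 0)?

Climbing from 3 to the root: 3–2–11–1. That's 3 steps.

3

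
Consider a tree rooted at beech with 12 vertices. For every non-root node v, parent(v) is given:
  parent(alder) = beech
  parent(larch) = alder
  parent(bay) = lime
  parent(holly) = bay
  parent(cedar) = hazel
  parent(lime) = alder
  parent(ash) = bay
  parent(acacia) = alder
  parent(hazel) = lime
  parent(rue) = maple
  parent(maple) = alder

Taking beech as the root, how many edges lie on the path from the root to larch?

2

beech–alder–larch — 2 edges.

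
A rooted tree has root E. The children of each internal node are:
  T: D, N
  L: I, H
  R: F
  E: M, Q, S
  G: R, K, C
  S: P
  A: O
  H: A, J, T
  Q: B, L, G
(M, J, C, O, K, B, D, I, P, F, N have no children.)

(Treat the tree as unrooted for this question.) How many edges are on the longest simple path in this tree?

BFS from O reaches F last, at distance 7; BFS from F confirms no node is farther.
Path: O - A - H - L - Q - G - R - F.

7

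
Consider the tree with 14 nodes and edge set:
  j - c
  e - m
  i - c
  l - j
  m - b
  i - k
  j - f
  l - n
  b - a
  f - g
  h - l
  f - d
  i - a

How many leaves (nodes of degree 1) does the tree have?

6

The leaves are d, e, g, h, k, n.
That is 6 leaves.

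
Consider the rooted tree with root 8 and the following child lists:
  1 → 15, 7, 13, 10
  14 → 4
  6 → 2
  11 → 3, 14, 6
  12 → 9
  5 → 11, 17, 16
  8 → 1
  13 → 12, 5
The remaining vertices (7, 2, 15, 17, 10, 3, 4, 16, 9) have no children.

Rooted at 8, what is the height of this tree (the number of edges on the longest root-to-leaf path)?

6

4 sits deepest: 8 → 1 → 13 → 5 → 11 → 14 → 4 — 6 edges from the root.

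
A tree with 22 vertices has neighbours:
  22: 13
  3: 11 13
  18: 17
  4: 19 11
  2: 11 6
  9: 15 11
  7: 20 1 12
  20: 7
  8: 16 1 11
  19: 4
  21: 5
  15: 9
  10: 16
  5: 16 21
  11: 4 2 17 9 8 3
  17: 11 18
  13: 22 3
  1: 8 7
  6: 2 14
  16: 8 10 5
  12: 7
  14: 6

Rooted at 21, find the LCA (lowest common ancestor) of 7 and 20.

7's ancestor chain is 7, 1, 8, 16, 5, 21 and 20's is 20, 7, 1, 8, 16, 5, 21; they first meet at 7.

7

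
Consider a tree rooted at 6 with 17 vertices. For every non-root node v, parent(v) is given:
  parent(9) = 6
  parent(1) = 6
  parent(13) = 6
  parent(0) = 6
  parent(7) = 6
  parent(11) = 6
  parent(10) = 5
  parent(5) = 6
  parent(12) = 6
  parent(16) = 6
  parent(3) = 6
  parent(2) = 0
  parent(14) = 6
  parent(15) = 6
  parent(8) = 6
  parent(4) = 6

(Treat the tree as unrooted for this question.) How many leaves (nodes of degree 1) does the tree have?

14

The leaves are 1, 2, 3, 4, 7, 8, 9, 10, 11, 12, 13, 14, 15, 16.
That is 14 leaves.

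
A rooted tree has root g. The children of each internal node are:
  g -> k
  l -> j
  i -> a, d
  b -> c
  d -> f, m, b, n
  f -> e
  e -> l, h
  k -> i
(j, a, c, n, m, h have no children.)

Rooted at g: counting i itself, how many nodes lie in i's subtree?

The subtree rooted at i contains: i, d, a, f, n, m, b, e, c, h, l, j — 12 nodes.

12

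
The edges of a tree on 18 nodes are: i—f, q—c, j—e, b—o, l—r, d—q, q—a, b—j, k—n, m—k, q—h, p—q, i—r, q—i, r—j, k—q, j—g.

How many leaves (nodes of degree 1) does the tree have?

Degree-1 nodes: a, c, d, e, f, g, h, l, m, n, o, p — 12 of them.

12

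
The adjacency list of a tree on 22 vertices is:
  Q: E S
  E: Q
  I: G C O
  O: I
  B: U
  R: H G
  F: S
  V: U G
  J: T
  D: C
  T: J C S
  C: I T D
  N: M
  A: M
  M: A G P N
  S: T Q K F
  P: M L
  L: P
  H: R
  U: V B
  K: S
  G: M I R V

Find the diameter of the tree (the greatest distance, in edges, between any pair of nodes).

BFS from E reaches L last, at distance 9; BFS from L confirms no node is farther.
Path: E - Q - S - T - C - I - G - M - P - L.

9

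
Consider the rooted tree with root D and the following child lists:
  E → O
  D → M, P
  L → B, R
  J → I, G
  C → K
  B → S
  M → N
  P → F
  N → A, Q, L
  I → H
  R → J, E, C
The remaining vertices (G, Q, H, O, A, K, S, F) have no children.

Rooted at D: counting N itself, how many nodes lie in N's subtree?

15

The subtree rooted at N contains: N, L, A, Q, B, R, S, J, E, C, G, I, O, K, H — 15 nodes.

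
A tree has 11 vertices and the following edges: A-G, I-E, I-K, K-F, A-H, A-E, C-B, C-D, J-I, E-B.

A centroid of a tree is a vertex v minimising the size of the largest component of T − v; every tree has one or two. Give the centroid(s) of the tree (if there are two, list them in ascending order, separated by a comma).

E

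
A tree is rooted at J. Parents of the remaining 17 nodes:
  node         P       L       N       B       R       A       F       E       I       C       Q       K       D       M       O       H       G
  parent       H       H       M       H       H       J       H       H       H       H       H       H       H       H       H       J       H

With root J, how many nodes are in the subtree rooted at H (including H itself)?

16

The subtree rooted at H contains: H, G, Q, K, P, L, M, O, B, E, I, D, C, F, R, N — 16 nodes.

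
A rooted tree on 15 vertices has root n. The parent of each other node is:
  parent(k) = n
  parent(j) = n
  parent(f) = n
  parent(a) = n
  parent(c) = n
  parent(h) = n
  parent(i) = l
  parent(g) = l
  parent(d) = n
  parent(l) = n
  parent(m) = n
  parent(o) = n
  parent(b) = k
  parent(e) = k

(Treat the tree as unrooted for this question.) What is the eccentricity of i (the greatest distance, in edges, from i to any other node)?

A farthest node from i is e (b also at distance 4).
The path i–l–n–k–e has 4 edges.

4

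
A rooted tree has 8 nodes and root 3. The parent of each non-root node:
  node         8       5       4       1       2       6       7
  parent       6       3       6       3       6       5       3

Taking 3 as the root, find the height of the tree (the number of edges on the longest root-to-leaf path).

The longest root-to-leaf path is 3 → 5 → 6 → 8 (3 edges).

3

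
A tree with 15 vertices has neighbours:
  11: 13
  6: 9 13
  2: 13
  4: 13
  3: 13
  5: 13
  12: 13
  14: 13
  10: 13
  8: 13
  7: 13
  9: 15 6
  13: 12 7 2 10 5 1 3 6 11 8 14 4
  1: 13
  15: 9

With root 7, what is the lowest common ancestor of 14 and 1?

13

14's ancestor chain is 14, 13, 7 and 1's is 1, 13, 7; they first meet at 13.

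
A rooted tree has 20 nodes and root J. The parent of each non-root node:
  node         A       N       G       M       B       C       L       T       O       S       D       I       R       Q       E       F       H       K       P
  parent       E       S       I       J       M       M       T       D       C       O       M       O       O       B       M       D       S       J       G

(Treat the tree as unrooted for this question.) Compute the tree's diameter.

BFS from P reaches L last, at distance 8; BFS from L confirms no node is farther.
Path: P-G-I-O-C-M-D-T-L.

8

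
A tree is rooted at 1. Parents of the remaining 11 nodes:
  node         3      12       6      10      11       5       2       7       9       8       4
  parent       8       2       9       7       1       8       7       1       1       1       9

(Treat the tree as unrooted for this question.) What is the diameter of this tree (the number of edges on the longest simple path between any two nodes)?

5

BFS from 12 reaches 6 last, at distance 5; BFS from 6 confirms no node is farther.
Path: 12-2-7-1-9-6.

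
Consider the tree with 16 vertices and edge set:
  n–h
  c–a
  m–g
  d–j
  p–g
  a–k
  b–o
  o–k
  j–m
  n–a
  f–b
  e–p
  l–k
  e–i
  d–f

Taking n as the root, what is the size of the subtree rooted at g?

4

g's subtree: {g, p, e, i}, size 4.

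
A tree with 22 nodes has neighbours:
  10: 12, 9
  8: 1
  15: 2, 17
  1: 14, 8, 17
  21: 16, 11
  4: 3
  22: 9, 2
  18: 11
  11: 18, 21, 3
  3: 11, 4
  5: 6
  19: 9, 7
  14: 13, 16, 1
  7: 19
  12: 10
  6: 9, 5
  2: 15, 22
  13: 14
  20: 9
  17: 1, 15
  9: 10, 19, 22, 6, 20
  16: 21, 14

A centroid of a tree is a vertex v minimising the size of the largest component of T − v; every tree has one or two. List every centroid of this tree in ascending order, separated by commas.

If 15 is removed the pieces have sizes 11, 10, all ≤ ⌊22/2⌋ = 11.
Its neighbour 17 also leaves a largest component of size 11, so both are centroids.

15, 17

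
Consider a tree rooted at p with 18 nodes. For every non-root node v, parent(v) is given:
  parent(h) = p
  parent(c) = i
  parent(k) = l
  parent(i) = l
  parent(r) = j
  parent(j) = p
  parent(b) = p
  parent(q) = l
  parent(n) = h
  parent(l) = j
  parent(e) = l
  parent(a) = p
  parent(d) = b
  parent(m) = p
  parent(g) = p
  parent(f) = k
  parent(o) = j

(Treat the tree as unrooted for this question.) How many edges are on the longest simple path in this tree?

BFS from c reaches d last, at distance 6; BFS from d confirms no node is farther.
Path: c-i-l-j-p-b-d.

6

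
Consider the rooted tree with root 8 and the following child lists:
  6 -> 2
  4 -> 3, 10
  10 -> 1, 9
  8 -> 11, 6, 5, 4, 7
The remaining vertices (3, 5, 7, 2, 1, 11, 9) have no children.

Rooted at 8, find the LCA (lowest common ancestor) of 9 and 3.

Ancestors of 9 (toward the root): 9, 10, 4, 8.
Ancestors of 3: 3, 4, 8.
The deepest node appearing in both lists is 4.

4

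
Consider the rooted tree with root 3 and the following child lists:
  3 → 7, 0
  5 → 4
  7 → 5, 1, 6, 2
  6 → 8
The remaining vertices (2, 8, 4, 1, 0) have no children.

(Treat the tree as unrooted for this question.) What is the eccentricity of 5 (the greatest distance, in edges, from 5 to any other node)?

3

A farthest node from 5 is 8 (0 also at distance 3).
The path 5 – 7 – 6 – 8 has 3 edges.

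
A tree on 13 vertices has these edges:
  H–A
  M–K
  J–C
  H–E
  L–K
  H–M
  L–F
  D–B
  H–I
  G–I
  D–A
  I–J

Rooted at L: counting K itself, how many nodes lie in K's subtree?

11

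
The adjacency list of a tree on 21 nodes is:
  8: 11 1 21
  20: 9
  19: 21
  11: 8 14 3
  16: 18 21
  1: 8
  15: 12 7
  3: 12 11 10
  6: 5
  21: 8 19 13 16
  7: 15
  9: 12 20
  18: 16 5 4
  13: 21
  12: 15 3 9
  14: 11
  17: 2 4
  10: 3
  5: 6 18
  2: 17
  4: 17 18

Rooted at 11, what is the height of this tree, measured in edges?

7

A deepest node is 2, reached by 11-8-21-16-18-4-17-2.
That path has 7 edges, so the height is 7.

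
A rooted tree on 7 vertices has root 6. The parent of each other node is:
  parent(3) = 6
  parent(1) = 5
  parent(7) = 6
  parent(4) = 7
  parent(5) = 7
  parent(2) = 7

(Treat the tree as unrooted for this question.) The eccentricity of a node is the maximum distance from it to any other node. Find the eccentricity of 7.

2

The node farthest from 7 is 1 (3 also at distance 2), via 7-5-1 — 2 edges.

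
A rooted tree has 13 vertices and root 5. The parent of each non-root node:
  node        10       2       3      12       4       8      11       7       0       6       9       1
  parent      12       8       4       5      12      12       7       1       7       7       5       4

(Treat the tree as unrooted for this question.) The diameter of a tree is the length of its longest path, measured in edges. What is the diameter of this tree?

A longest path is 2 - 8 - 12 - 4 - 1 - 7 - 11, with 6 edges.

6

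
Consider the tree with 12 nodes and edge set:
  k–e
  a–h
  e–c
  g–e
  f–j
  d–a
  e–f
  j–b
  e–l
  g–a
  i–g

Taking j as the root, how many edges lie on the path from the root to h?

j – f – e – g – a – h — 5 edges.

5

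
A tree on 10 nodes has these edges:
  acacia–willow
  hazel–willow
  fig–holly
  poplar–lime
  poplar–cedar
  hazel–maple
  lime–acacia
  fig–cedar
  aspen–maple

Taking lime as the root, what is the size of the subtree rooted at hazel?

The subtree rooted at hazel contains: hazel, maple, aspen — 3 nodes.

3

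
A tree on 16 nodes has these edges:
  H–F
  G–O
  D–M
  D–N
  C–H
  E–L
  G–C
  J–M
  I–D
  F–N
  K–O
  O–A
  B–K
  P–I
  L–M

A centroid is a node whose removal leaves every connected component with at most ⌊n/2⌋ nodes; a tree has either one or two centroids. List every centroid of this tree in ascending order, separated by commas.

F, N

Removing F splits the tree into components of sizes 8, 7; the largest is 8 ≤ ⌊16/2⌋ = 8.
Its neighbour N also leaves a largest component of size 8, so both are centroids.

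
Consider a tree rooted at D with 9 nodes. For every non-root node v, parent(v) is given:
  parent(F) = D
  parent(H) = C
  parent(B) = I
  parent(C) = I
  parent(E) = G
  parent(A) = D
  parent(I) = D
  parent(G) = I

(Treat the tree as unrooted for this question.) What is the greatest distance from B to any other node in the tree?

A farthest node from B is E (A, F, H also at distance 3).
The path B – I – G – E has 3 edges.

3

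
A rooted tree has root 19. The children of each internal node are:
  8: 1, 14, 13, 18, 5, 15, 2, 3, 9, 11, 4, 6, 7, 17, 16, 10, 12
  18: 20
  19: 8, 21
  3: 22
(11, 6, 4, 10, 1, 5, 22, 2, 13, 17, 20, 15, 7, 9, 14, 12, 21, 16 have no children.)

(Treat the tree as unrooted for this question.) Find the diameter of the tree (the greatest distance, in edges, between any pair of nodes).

4

BFS from 20 reaches 21 last, at distance 4; BFS from 21 confirms no node is farther.
Path: 20-18-8-19-21.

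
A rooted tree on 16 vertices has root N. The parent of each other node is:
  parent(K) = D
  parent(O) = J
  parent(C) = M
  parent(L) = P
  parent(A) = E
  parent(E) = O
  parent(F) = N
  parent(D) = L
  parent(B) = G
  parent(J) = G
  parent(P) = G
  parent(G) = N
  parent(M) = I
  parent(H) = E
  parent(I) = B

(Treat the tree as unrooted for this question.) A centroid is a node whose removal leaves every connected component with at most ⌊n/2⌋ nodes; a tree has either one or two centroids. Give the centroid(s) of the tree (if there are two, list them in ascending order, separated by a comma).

G

If G is removed the pieces have sizes 5, 4, 4, 2, all ≤ ⌊16/2⌋ = 8.
No neighbour of G does as well, so G is the unique centroid.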